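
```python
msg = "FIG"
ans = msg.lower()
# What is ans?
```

Trace:
`msg = "FIG"` → msg = 'FIG'
`ans = msg.lower()` → ans = 'fig'
So ans = 'fig'

Answer: 'fig'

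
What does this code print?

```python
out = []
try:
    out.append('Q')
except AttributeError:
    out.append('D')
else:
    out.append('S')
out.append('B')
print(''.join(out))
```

Execution trace: 'Q' (try body, no exception) → 'S' (else) → 'B' (after the try/except). Output: QSB

Answer: QSB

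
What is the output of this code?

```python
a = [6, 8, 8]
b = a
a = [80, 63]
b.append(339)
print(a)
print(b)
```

Key concept: rebinding vs mutation: a is rebound to a new list, b still points at the original.
Step by step:
`a = [6, 8, 8]` → a = [6, 8, 8]
`b = a` → b = [6, 8, 8] (same object as a)
`a = [80, 63]` → a = [80, 63]
`b.append(339)` → b = [6, 8, 8, 339]
`print(a)` → prints [80, 63]
`print(b)` → prints [6, 8, 8, 339]

Answer:
[80, 63]
[6, 8, 8, 339]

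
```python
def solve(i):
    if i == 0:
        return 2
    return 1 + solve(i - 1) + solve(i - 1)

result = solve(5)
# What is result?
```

solve(i) = 1 + 2·solve(i-1), solve(0)=2. Closed form: (2+1)·2^5 - 1 = 95.

Answer: 95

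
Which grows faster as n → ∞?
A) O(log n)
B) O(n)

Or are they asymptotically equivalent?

O(log n) vs O(n): Higher order terms dominate.

Answer: B) O(n) grows faster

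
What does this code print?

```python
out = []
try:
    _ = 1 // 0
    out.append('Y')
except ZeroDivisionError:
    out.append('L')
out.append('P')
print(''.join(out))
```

Execution trace: 'L' (except ZeroDivisionError) → 'P' (after the try/except). Output: LP

Answer: LP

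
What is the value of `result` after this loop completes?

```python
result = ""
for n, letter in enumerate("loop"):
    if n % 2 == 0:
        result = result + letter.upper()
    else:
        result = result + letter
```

Uppercase even positions in 'loop'
`result` takes the values: "" → "L" → "Lo" → "LoO" → "LoOp"

Answer: "LoOp"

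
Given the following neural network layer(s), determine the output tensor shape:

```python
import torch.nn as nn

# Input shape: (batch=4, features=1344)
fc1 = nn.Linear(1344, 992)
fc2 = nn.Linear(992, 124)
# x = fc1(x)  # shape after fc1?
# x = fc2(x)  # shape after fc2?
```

Input: (4, 1344) -> after fc1: (4, 992) -> Output: (4, 124)

Answer: (4, 124)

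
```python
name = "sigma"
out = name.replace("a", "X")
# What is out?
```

Trace:
`name = "sigma"` → name = 'sigma'
`out = name.replace("a", "X")` → out = 'sigmX'
So out = 'sigmX'

Answer: 'sigmX'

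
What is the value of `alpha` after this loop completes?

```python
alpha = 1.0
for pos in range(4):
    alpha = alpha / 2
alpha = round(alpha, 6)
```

Halving LR 4 times: 1 / 2^4
`alpha` takes the values: 1.0 → 0.5 → 0.25 → 0.125 → 0.0625

Answer: 0.0625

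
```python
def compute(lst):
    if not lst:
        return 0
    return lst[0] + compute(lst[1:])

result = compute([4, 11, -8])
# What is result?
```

4 + 11 + (-8) + 0 = 7

Answer: 7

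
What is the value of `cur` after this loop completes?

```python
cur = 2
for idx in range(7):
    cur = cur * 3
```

Multiply by 3, 7 times: 2 * 3^7 = 4374
`cur` takes the values: 2 → 6 → 18 → 54 → 162 → 486 → 1458 → 4374

Answer: 4374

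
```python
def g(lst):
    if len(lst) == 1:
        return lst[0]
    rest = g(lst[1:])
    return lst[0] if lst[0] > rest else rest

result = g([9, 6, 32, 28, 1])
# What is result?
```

Recursive max over [9, 6, 32, 28, 1] = 32

Answer: 32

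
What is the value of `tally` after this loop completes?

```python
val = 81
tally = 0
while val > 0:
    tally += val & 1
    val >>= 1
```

Count set bits in 81 (binary: 0b1010001)
`tally` takes the values: 0 → 1 → 2 → 3

Answer: 3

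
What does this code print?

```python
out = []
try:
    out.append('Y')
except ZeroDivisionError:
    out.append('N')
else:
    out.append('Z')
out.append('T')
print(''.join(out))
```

Execution trace: 'Y' (try body, no exception) → 'Z' (else) → 'T' (after the try/except). Output: YZT

Answer: YZT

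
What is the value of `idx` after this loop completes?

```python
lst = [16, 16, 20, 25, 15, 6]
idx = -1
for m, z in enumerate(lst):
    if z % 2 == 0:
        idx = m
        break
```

First even number index in [16, 16, 20, 25, 15, 6]
`idx` takes the values: -1 → 0

Answer: 0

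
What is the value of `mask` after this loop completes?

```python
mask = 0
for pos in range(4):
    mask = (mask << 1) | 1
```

Build 4 consecutive 1-bits: 0b1111
`mask` takes the values: 0 → 1 → 3 → 7 → 15

Answer: 15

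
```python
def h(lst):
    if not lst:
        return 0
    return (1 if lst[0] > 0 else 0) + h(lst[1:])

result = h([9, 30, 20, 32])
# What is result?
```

Count of positive elements in [9, 30, 20, 32] = 4

Answer: 4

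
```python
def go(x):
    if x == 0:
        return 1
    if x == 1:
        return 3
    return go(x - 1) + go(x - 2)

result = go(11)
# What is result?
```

Build up from base cases: go(0)=1, go(1)=3, go(2)=4, go(3)=7, go(4)=11, go(5)=18, go(6)=29, ..., go(11)=322

Answer: 322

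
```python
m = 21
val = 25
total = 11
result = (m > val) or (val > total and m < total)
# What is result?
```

Trace:
`m = 21` → m = 21
`val = 25` → val = 25
`total = 11` → total = 11
`result = (m > val) or (val > total and m < total)` → result = False
So result = False

Answer: False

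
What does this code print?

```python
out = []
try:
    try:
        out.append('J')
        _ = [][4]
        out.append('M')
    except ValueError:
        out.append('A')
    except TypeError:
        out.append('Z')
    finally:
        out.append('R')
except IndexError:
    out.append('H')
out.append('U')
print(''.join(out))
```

Execution trace: 'J' (inner try body) → 'R' (inner finally) → 'H' (outer except IndexError) → 'U' (after the try/except). Output: JRHU

Answer: JRHU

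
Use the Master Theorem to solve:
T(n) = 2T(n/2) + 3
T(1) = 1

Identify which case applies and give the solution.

a=2, b=2, f(n)=3. log_2(2) = 1. Since c=0 < 1, Case 1 applies: T(n) = Θ(n^log_b(a)) = O(n).

Answer: O(n) - Case 1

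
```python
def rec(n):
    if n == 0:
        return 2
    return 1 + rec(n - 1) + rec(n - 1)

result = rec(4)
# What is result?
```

rec(n) = 1 + 2·rec(n-1), rec(0)=2. Closed form: (2+1)·2^4 - 1 = 47.

Answer: 47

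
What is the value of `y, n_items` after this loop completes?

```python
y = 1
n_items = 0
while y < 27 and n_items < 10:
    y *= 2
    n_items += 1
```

Double until >= 27 or 10 iterations
`y, n_items` takes the values: (1, 0) → (2, 0) → (2, 1) → (4, 1) → (4, 2) → (8, 2) → (8, 3) → (16, 3) → (16, 4) → (32, 4) → (32, 5)

Answer: 32, 5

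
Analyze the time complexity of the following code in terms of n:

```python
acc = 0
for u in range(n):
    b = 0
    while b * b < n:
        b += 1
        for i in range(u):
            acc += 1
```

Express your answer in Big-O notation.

Each loop level contributes: n × √n × n. Multiplying the contributions gives O(n^2√n).

Answer: O(n^2√n)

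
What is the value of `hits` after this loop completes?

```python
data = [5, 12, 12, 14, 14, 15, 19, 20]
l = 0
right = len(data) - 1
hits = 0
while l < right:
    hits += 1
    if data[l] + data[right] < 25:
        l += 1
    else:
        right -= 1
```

Steps to find pair summing to 25
`hits` takes the values: 0 → 1 → 2 → 3 → 4 → 5 → 6 → 7

Answer: 7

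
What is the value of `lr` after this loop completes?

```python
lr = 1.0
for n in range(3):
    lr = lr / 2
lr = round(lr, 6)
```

Halving LR 3 times: 1 / 2^3
`lr` takes the values: 1.0 → 0.5 → 0.25 → 0.125

Answer: 0.125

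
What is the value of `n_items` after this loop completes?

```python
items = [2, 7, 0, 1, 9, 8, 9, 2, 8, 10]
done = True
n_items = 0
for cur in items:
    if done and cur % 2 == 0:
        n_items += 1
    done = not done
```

Count even values at even positions
`n_items` takes the values: 0 → 1 → 2 → 3

Answer: 3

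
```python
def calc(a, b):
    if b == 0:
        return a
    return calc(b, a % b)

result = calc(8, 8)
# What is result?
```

calc(8, 8) -> calc(8, 0) -> 8

Answer: 8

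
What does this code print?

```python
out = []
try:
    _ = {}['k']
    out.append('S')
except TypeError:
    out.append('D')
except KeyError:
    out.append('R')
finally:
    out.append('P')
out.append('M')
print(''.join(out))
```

Execution trace: 'R' (except KeyError) → 'P' (finally) → 'M' (after the try/except). Output: RPM

Answer: RPM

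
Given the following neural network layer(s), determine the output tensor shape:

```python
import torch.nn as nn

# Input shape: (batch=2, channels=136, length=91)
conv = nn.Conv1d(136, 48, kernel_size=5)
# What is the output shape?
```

Input: (2, 136, 91) -> Output: (2, 48, 87)

Answer: (2, 48, 87)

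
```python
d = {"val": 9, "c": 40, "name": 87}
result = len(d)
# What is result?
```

Trace:
`d = {"val": 9, "c": 40, "name": 87}` → d = {'val': 9, 'c': 40, 'name': 87}
`result = len(d)` → result = 3
So result = 3

Answer: 3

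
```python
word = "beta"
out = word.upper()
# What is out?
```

Trace:
`word = "beta"` → word = 'beta'
`out = word.upper()` → out = 'BETA'
So out = 'BETA'

Answer: 'BETA'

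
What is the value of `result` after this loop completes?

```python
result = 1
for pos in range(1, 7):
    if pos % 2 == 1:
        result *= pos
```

Product of odd numbers 1 to 6
`result` takes the values: 1 → 3 → 15

Answer: 15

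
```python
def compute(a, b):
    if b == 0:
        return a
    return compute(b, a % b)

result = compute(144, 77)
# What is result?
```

compute(144, 77) -> compute(77, 67) -> compute(67, 10) -> compute(10, 7) -> compute(7, 3) -> compute(3, 1) -> compute(1, 0) -> 1

Answer: 1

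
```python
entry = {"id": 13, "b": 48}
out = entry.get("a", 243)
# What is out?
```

Trace:
`entry = {"id": 13, "b": 48}` → entry = {'id': 13, 'b': 48}
`out = entry.get("a", 243)` → out = 243
So out = 243

Answer: 243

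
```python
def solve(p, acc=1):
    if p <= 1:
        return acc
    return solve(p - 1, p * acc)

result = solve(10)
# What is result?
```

Accumulator trace (n, acc): (10, 1) -> (9, 10) -> (8, 90) -> (7, 720) -> (6, 5040) -> (5, 30240) -> (4, 151200) -> (3, 604800) -> (2, 1814400) -> (1, 3628800) -> return 3628800

Answer: 3628800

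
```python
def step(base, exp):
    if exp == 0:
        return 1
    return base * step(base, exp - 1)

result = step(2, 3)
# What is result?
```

step(2, 3) = 2 * 2 * 2 = 8

Answer: 8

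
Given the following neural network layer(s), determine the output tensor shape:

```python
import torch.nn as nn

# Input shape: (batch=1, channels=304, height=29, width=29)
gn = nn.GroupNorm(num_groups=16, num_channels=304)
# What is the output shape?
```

Input: (1, 304, 29, 29) -> Output: (1, 304, 29, 29)

Answer: (1, 304, 29, 29)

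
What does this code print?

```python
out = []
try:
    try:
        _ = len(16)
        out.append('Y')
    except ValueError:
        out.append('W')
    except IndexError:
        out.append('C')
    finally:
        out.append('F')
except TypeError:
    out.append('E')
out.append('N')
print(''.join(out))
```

Execution trace: 'F' (inner finally) → 'E' (outer except TypeError) → 'N' (after the try/except). Output: FEN

Answer: FEN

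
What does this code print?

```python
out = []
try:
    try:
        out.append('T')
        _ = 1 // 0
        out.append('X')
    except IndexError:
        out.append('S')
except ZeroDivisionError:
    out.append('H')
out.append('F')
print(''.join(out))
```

Execution trace: 'T' (try body) → 'H' (outer except ZeroDivisionError) → 'F' (after the try/except). Output: THF

Answer: THF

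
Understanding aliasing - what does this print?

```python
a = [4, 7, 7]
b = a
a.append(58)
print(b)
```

Key concept: basic list aliasing.
Step by step:
`a = [4, 7, 7]` → a = [4, 7, 7]
`b = a` → b = [4, 7, 7] (same object as a)
`a.append(58)` → a = [4, 7, 7, 58] (same object as b); b = [4, 7, 7, 58] (same object as a)
`print(b)` → prints [4, 7, 7, 58]

Answer: [4, 7, 7, 58]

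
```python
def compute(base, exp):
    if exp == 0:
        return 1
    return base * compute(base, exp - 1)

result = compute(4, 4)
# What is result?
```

compute(4, 4) = 4 * 4 * 4 * 4 = 256

Answer: 256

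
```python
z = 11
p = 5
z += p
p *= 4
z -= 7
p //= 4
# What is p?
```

Trace:
`z = 11` → z = 11
`p = 5` → p = 5
`z += p` → z = 16
`p *= 4` → p = 20
`z -= 7` → z = 9
`p //= 4` → p = 5
So p = 5

Answer: 5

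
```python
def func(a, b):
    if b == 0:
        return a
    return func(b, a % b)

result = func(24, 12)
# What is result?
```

func(24, 12) -> func(12, 0) -> 12

Answer: 12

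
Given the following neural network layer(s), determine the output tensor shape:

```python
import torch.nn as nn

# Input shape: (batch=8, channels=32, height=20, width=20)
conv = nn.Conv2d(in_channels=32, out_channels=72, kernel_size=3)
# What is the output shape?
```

Input: (8, 32, 20, 20) -> Output: (8, 72, 18, 18)

Answer: (8, 72, 18, 18)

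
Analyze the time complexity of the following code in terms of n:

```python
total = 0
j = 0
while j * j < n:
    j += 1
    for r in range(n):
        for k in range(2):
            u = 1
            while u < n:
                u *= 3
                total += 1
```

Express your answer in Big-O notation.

Each loop level contributes: √n × n × 1 × log n. Multiplying the contributions gives O(n√n log n).

Answer: O(n√n log n)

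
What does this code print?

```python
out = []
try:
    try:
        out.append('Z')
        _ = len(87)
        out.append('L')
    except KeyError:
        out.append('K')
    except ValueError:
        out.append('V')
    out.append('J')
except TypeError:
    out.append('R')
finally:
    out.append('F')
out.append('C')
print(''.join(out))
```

Execution trace: 'Z' (inner try body) → 'R' (except TypeError) → 'F' (finally) → 'C' (after the try/except). Output: ZRFC

Answer: ZRFC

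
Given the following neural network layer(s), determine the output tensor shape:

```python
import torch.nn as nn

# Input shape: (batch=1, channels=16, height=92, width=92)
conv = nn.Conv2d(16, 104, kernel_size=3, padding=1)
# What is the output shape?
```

Input: (1, 16, 92, 92) -> Output: (1, 104, 92, 92)

Answer: (1, 104, 92, 92)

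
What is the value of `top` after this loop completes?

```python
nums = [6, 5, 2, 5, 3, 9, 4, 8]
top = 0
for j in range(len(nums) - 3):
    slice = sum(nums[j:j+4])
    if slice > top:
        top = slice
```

Max sum of 4-element window in [6, 5, 2, 5, 3, 9, 4, 8]
`top` takes the values: 0 → 18 → 19 → 21 → 24

Answer: 24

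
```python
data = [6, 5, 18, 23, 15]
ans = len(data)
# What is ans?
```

Trace:
`data = [6, 5, 18, 23, 15]` → data = [6, 5, 18, 23, 15]
`ans = len(data)` → ans = 5
So ans = 5

Answer: 5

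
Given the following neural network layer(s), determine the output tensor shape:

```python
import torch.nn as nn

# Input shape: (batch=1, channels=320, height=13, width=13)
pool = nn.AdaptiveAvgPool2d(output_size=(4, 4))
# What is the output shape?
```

Input: (1, 320, 13, 13) -> Output: (1, 320, 4, 4)

Answer: (1, 320, 4, 4)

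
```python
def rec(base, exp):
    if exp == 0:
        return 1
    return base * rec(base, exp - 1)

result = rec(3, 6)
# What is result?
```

rec(3, 6) = 3 * 3 * 3 * 3 * 3 * 3 = 729

Answer: 729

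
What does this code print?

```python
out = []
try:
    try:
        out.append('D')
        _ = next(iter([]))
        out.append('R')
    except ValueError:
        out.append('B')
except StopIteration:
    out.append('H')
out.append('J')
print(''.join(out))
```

Execution trace: 'D' (try body) → 'H' (outer except StopIteration) → 'J' (after the try/except). Output: DHJ

Answer: DHJ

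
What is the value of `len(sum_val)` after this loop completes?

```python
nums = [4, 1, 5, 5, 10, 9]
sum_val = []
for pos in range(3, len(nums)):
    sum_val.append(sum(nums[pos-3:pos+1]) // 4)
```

Number of 4-element averages
`sum_val` takes the values: [] → [3] → [3, 5] → [3, 5, 7]
So `len(sum_val)` = 3

Answer: 3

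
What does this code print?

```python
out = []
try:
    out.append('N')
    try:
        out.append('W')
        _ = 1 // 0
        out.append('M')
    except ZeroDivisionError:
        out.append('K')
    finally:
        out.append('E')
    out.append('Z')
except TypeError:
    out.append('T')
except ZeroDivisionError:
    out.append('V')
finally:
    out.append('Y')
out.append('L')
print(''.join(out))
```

Execution trace: 'N' (try body) → 'W' (inner try body) → 'K' (inner except ZeroDivisionError) → 'E' (inner finally) → 'Z' (try body, no exception) → 'Y' (finally) → 'L' (after the try/except). Output: NWKEZYL

Answer: NWKEZYL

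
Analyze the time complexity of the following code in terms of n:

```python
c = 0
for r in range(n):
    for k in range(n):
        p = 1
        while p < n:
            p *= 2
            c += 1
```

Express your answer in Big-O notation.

Each loop level contributes: n × n × log n. Multiplying the contributions gives O(n^2 log n).

Answer: O(n^2 log n)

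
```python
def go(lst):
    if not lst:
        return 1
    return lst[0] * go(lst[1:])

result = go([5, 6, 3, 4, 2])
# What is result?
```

Product over [5, 6, 3, 4, 2] = 5 * 6 * 3 * 4 * 2 = 720

Answer: 720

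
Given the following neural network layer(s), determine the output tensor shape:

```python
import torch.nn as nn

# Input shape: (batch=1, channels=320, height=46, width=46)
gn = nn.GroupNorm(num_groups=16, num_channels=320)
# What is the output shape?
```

Input: (1, 320, 46, 46) -> Output: (1, 320, 46, 46)

Answer: (1, 320, 46, 46)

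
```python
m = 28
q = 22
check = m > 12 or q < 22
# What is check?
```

Trace:
`m = 28` → m = 28
`q = 22` → q = 22
`check = m > 12 or q < 22` → check = True
So check = True

Answer: True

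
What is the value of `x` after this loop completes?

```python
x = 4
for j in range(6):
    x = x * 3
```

Multiply by 3, 6 times: 4 * 3^6 = 2916
`x` takes the values: 4 → 12 → 36 → 108 → 324 → 972 → 2916

Answer: 2916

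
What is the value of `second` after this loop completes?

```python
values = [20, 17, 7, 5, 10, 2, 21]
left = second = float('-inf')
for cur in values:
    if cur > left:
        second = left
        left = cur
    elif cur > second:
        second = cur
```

Second largest (with repeats) in [20, 17, 7, 5, 10, 2, 21]
`second` takes the values: -inf → 17 → 20

Answer: 20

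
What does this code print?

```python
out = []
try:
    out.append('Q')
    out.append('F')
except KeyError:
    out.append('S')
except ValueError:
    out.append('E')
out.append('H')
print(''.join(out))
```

Execution trace: 'Q' (try body) → 'F' (try body, no exception) → 'H' (after the try/except). Output: QFH

Answer: QFH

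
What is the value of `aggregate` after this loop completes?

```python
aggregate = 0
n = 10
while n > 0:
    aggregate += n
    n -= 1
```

Sum 10 down to 1
`aggregate` takes the values: 0 → 10 → 19 → 27 → 34 → 40 → 45 → 49 → 52 → 54 → 55

Answer: 55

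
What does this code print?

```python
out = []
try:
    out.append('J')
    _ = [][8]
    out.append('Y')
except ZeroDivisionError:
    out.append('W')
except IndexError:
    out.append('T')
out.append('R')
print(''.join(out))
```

Execution trace: 'J' (try body) → 'T' (except IndexError) → 'R' (after the try/except). Output: JTR

Answer: JTR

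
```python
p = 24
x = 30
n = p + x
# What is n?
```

Trace:
`p = 24` → p = 24
`x = 30` → x = 30
`n = p + x` → n = 54
So n = 54

Answer: 54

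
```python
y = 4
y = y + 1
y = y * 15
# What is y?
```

Trace:
`y = 4` → y = 4
`y = y + 1` → y = 5
`y = y * 15` → y = 75
So y = 75

Answer: 75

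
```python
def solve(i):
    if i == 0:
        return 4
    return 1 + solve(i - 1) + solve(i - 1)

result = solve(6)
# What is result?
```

solve(i) = 1 + 2·solve(i-1), solve(0)=4. Closed form: (4+1)·2^6 - 1 = 319.

Answer: 319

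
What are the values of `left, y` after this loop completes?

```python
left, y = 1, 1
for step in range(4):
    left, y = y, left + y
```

Fibonacci: after 4 iterations
`left, y` takes the values: (1, 1) → (1, 2) → (2, 3) → (3, 5) → (5, 8)

Answer: 5, 8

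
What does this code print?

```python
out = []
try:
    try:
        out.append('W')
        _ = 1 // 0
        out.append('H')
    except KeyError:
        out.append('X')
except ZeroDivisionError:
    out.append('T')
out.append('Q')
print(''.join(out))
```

Execution trace: 'W' (try body) → 'T' (outer except ZeroDivisionError) → 'Q' (after the try/except). Output: WTQ

Answer: WTQ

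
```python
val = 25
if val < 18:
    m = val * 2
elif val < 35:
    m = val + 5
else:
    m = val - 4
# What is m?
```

Trace:
`val = 25` → val = 25
`if val < 18: ...` → val < 18 is False, val < 35 is True → m = 30
So m = 30

Answer: 30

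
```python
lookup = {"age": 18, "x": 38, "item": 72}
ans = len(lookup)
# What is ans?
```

Trace:
`lookup = {"age": 18, "x": 38, "item": 72}` → lookup = {'age': 18, 'x': 38, 'item': 72}
`ans = len(lookup)` → ans = 3
So ans = 3

Answer: 3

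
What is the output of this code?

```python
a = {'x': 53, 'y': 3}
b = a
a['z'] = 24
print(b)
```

Key concept: dict aliasing.
Step by step:
`a = {'x': 53, 'y': 3}` → a = {'x': 53, 'y': 3}
`b = a` → b = {'x': 53, 'y': 3} (same object as a)
`a['z'] = 24` → a = {'x': 53, 'y': 3, 'z': 24} (same object as b); b = {'x': 53, 'y': 3, 'z': 24} (same object as a)
`print(b)` → prints {'x': 53, 'y': 3, 'z': 24}

Answer: {'x': 53, 'y': 3, 'z': 24}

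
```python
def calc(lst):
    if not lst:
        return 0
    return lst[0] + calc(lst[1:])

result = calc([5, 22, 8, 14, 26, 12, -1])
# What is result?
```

5 + 22 + 8 + 14 + 26 + 12 + (-1) + 0 = 86

Answer: 86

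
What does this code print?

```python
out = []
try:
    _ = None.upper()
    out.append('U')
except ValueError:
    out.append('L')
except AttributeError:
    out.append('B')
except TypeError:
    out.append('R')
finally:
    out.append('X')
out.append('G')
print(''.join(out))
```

Execution trace: 'B' (except AttributeError) → 'X' (finally) → 'G' (after the try/except). Output: BXG

Answer: BXG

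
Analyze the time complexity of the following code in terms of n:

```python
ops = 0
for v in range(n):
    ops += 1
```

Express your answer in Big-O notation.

Each loop level contributes: n. Multiplying the contributions gives O(n).

Answer: O(n)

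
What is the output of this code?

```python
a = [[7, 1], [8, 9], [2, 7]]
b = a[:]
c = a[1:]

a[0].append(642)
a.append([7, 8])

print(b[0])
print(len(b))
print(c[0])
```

Key concept: slice with nested mutation.
Step by step:
`a = [[7, 1], [8, 9], [2, 7]]` → a = [[7, 1], [8, 9], [2, 7]]
`b = a[:]` → b = [[7, 1], [8, 9], [2, 7]]
`c = a[1:]` → c = [[8, 9], [2, 7]]
`a[0].append(642)` → a = [[7, 1, 642], [8, 9], [2, 7]]; b = [[7, 1, 642], [8, 9], [2, 7]]
`a.append([7, 8])` → a = [[7, 1, 642], [8, 9], [2, 7], [7, 8]]
`print(b[0])` → prints [7, 1, 642]
`print(len(b))` → prints 3
`print(c[0])` → prints [8, 9]

Answer:
[7, 1, 642]
3
[8, 9]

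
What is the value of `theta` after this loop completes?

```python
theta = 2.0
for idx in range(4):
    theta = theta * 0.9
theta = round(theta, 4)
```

Exponential decay: 2.0 * 0.9^4
`theta` takes the values: 2.0 → 1.8 → 1.62 → 1.458 → 1.3122

Answer: 1.3122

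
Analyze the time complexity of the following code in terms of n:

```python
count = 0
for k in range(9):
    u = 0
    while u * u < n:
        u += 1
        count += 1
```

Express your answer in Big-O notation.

Each loop level contributes: 1 × √n. Multiplying the contributions gives O(√n).

Answer: O(√n)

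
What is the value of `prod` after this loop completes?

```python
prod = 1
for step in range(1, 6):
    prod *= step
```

5! = 120
`prod` takes the values: 1 → 2 → 6 → 24 → 120

Answer: 120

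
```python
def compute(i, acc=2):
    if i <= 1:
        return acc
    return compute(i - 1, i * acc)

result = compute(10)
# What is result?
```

Accumulator trace (n, acc): (10, 2) -> (9, 20) -> (8, 180) -> (7, 1440) -> (6, 10080) -> (5, 60480) -> (4, 302400) -> (3, 1209600) -> (2, 3628800) -> (1, 7257600) -> return 7257600

Answer: 7257600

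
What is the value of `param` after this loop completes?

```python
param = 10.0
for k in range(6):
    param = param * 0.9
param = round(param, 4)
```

Exponential decay: 10.0 * 0.9^6
`param` takes the values: 10.0 → 9.0 → 8.1 → 7.29 → 6.561 → 5.9049 → 5.31441 → 5.3144

Answer: 5.3144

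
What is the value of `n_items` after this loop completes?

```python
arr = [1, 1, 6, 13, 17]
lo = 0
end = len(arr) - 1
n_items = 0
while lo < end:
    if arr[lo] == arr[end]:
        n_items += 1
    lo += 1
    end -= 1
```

Count matching pairs from ends
`n_items` takes the values: 0

Answer: 0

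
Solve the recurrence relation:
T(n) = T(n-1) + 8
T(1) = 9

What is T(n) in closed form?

Unrolling: T(n) = T(1) + 8·(n-1) = 9 + 8(n-1) = 8n + 1.

Answer: T(n) = 8n + 1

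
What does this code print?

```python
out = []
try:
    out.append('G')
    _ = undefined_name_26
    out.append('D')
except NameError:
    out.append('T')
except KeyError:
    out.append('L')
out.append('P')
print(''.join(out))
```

Execution trace: 'G' (try body) → 'T' (except NameError) → 'P' (after the try/except). Output: GTP

Answer: GTP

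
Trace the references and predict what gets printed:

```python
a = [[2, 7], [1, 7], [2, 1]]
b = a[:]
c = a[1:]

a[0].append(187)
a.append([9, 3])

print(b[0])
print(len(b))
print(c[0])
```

Key concept: slice with nested mutation.
Step by step:
`a = [[2, 7], [1, 7], [2, 1]]` → a = [[2, 7], [1, 7], [2, 1]]
`b = a[:]` → b = [[2, 7], [1, 7], [2, 1]]
`c = a[1:]` → c = [[1, 7], [2, 1]]
`a[0].append(187)` → a = [[2, 7, 187], [1, 7], [2, 1]]; b = [[2, 7, 187], [1, 7], [2, 1]]
`a.append([9, 3])` → a = [[2, 7, 187], [1, 7], [2, 1], [9, 3]]
`print(b[0])` → prints [2, 7, 187]
`print(len(b))` → prints 3
`print(c[0])` → prints [1, 7]

Answer:
[2, 7, 187]
3
[1, 7]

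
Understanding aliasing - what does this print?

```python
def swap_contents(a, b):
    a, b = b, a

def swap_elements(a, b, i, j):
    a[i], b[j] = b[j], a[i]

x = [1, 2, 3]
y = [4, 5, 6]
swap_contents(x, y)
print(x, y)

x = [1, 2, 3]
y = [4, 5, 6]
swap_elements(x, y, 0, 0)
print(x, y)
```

Key concept: parameter rebinding vs mutation.
Step by step:
`x = [1, 2, 3]` → x = [1, 2, 3]
`y = [4, 5, 6]` → y = [4, 5, 6]
`swap_contents(x, y)` → no visible change to tracked variables
`print(x, y)` → prints [1, 2, 3] [4, 5, 6]
`x = [1, 2, 3]` → x = [1, 2, 3]
`y = [4, 5, 6]` → y = [4, 5, 6]
`swap_elements(x, y, 0, 0)` → x = [4, 2, 3]; y = [1, 5, 6]
`print(x, y)` → prints [4, 2, 3] [1, 5, 6]

Answer:
[1, 2, 3] [4, 5, 6]
[4, 2, 3] [1, 5, 6]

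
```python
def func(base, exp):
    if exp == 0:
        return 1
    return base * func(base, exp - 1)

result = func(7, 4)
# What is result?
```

func(7, 4) = 7 * 7 * 7 * 7 = 2401

Answer: 2401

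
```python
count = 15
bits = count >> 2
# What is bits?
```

Trace:
`count = 15` → count = 15
`bits = count >> 2` → bits = 3
So bits = 3

Answer: 3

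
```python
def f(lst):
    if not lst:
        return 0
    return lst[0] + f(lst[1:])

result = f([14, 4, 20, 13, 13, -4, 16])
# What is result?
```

14 + 4 + 20 + 13 + 13 + (-4) + 16 + 0 = 76

Answer: 76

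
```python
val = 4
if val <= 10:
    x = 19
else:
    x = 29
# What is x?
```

Trace:
`val = 4` → val = 4
`if val <= 10: ...` → val <= 10 is True → x = 19
So x = 19

Answer: 19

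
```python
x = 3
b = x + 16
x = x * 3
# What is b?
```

Trace:
`x = 3` → x = 3
`b = x + 16` → b = 19
`x = x * 3` → x = 9
So b = 19

Answer: 19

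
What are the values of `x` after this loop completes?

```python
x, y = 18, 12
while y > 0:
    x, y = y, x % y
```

GCD of 18 and 12
`x` takes the values: 18 → 12 → 6

Answer: 6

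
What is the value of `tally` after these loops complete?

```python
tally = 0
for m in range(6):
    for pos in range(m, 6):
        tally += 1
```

Upper triangle: 6 + 5 + ... + 1
`tally` takes the values: 0 → 1 → 2 → 3 → 4 → 5 → 6 → 7 → 8 → 9 → 10 → 11 → 12 → 13 → 14 → 15 → 16 → 17 → 18 → 19 → 20 → 21

Answer: 21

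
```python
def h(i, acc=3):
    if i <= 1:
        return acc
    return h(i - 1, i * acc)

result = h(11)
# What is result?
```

Accumulator trace (n, acc): (11, 3) -> (10, 33) -> (9, 330) -> (8, 2970) -> (7, 23760) -> (6, 166320) -> (5, 997920) -> (4, 4989600) -> (3, 19958400) -> (2, 59875200) -> (1, 119750400) -> return 119750400

Answer: 119750400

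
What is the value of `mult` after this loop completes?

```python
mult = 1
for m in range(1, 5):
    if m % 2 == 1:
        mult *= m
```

Product of odd numbers 1 to 4
`mult` takes the values: 1 → 3

Answer: 3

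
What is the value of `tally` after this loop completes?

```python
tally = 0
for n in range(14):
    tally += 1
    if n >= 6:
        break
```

Loop breaks when n reaches 6, tally is 7
`tally` takes the values: 0 → 1 → 2 → 3 → 4 → 5 → 6 → 7

Answer: 7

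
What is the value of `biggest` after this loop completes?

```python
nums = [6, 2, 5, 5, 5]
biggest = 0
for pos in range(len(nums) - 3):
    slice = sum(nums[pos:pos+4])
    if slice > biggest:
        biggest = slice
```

Max sum of 4-element window in [6, 2, 5, 5, 5]
`biggest` takes the values: 0 → 18

Answer: 18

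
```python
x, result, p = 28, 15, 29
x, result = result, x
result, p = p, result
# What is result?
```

Trace:
`x, result, p = 28, 15, 29` → x = 28; result = 15; p = 29
`x, result = result, x` → x = 15; result = 28
`result, p = p, result` → result = 29; p = 28
So result = 29

Answer: 29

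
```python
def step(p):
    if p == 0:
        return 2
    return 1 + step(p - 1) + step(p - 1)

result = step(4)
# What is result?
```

step(p) = 1 + 2·step(p-1), step(0)=2. Closed form: (2+1)·2^4 - 1 = 47.

Answer: 47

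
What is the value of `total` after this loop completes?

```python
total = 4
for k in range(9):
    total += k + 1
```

Start at 4, add 1 to 9 = 49
`total` takes the values: 4 → 5 → 7 → 10 → 14 → 19 → 25 → 32 → 40 → 49

Answer: 49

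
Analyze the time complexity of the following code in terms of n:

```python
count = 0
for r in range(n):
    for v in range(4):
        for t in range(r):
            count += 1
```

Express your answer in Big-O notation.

Each loop level contributes: n × 1 × n. Multiplying the contributions gives O(n^2).

Answer: O(n^2)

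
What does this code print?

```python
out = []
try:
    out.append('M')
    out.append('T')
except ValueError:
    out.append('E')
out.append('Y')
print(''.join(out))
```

Execution trace: 'M' (try body) → 'T' (try body, no exception) → 'Y' (after the try/except). Output: MTY

Answer: MTY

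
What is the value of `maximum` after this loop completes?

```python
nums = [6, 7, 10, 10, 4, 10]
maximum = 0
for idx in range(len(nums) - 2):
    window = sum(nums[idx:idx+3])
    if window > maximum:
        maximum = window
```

Max sum of 3-element window in [6, 7, 10, 10, 4, 10]
`maximum` takes the values: 0 → 23 → 27

Answer: 27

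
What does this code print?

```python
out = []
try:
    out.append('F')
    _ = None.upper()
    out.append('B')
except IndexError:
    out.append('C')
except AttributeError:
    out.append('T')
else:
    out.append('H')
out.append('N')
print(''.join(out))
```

Execution trace: 'F' (try body) → 'T' (except AttributeError) → 'N' (after the try/except). Output: FTN

Answer: FTN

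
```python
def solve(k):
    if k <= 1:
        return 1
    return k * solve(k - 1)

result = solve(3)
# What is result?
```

solve(3) = 3 * 2 * 1 = 6

Answer: 6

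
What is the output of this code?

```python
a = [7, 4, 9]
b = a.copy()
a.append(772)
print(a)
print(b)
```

Key concept: list.copy() creates independent copy.
Step by step:
`a = [7, 4, 9]` → a = [7, 4, 9]
`b = a.copy()` → b = [7, 4, 9]
`a.append(772)` → a = [7, 4, 9, 772]
`print(a)` → prints [7, 4, 9, 772]
`print(b)` → prints [7, 4, 9]

Answer:
[7, 4, 9, 772]
[7, 4, 9]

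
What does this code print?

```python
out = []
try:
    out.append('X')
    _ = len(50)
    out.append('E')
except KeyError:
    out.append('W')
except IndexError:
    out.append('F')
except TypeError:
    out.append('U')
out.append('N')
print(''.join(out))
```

Execution trace: 'X' (try body) → 'U' (except TypeError) → 'N' (after the try/except). Output: XUN

Answer: XUN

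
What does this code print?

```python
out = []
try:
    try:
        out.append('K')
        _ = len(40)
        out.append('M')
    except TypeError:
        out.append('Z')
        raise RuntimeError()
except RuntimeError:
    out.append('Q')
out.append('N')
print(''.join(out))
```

Execution trace: 'K' (inner try body) → 'Z' (inner except TypeError) → 'Q' (outer except RuntimeError) → 'N' (after the try/except). Output: KZQN

Answer: KZQN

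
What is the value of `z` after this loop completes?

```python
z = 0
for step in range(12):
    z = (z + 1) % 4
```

Increment mod 4, 12 times = 0
`z` takes the values: 0 → 1 → 2 → 3 → 0 → 1 → 2 → 3 → 0 → 1 → 2 → 3 → 0

Answer: 0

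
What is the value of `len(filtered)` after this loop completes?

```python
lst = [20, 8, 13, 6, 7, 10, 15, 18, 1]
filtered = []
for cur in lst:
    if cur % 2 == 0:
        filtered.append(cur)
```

Count even numbers in [20, 8, 13, 6, 7, 10, 15, 18, 1]
`filtered` takes the values: [] → [20] → [20, 8] → [20, 8, 6] → [20, 8, 6, 10] → [20, 8, 6, 10, 18]
So `len(filtered)` = 5

Answer: 5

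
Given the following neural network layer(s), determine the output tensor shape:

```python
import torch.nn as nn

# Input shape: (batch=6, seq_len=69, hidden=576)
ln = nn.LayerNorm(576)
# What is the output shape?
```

Input: (6, 69, 576) -> Output: (6, 69, 576)

Answer: (6, 69, 576)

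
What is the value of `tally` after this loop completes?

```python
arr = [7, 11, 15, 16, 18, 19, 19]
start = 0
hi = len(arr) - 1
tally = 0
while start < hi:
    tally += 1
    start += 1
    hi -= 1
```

Iterations until pointers meet (list length 7)
`tally` takes the values: 0 → 1 → 2 → 3

Answer: 3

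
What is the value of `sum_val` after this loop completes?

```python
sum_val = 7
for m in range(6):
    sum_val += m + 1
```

Start at 7, add 1 to 6 = 28
`sum_val` takes the values: 7 → 8 → 10 → 13 → 17 → 22 → 28

Answer: 28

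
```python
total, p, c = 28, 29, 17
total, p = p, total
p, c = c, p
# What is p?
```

Trace:
`total, p, c = 28, 29, 17` → total = 28; p = 29; c = 17
`total, p = p, total` → total = 29; p = 28
`p, c = c, p` → p = 17; c = 28
So p = 17

Answer: 17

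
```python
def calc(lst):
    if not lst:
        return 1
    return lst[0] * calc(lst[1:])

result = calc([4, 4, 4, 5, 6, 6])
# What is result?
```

Product over [4, 4, 4, 5, 6, 6] = 4 * 4 * 4 * 5 * 6 * 6 = 11520

Answer: 11520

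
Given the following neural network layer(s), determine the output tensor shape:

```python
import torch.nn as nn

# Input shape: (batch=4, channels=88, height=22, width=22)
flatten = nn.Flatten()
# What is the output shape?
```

Input: (4, 88, 22, 22) -> Output: (4, 42592)

Answer: (4, 42592)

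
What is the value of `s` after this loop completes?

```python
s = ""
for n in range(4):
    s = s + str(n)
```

Concatenate digits 0 to 3
`s` takes the values: "" → "0" → "01" → "012" → "0123"

Answer: "0123"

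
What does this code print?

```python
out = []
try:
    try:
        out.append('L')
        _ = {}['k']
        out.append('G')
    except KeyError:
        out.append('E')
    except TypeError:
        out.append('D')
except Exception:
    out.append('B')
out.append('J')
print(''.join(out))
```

Execution trace: 'L' (inner try body) → 'E' (inner except KeyError) → 'J' (after the try/except). Output: LEJ

Answer: LEJ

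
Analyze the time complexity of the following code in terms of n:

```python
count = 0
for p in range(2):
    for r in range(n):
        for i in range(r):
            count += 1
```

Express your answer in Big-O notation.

Each loop level contributes: 1 × n × n. Multiplying the contributions gives O(n^2).

Answer: O(n^2)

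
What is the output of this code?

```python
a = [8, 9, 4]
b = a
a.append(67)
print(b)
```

Key concept: basic list aliasing.
Step by step:
`a = [8, 9, 4]` → a = [8, 9, 4]
`b = a` → b = [8, 9, 4] (same object as a)
`a.append(67)` → a = [8, 9, 4, 67] (same object as b); b = [8, 9, 4, 67] (same object as a)
`print(b)` → prints [8, 9, 4, 67]

Answer: [8, 9, 4, 67]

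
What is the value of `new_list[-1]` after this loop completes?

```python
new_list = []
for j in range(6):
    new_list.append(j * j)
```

Last element of squares 0 to 5
`new_list` takes the values: [] → [0] → [0, 1] → [0, 1, 4] → [0, 1, 4, 9] → [0, 1, 4, 9, 16] → [0, 1, 4, 9, 16, 25]
So `new_list[-1]` = 25

Answer: 25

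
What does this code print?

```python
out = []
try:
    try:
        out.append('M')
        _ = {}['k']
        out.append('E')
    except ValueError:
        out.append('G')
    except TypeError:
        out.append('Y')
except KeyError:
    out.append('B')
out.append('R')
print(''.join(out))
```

Execution trace: 'M' (try body) → 'B' (outer except KeyError) → 'R' (after the try/except). Output: MBR

Answer: MBR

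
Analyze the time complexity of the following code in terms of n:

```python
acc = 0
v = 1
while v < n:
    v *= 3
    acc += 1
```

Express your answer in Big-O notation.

Each loop level contributes: log n. Multiplying the contributions gives O(log n).

Answer: O(log n)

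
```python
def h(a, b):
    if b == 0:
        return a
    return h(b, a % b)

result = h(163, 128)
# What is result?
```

h(163, 128) -> h(128, 35) -> h(35, 23) -> h(23, 12) -> h(12, 11) -> h(11, 1) -> h(1, 0) -> 1

Answer: 1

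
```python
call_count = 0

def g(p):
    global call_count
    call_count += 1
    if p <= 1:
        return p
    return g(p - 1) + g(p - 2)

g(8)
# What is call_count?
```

Calls(p) = 1 + Calls(p-1) + Calls(p-2); Calls(0)=Calls(1)=1. For p=8 this gives 67.

Answer: 67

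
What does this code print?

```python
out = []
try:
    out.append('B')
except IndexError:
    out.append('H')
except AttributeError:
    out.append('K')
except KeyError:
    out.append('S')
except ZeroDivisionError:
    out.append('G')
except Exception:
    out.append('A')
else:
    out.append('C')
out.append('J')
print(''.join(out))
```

Execution trace: 'B' (try body, no exception) → 'C' (else) → 'J' (after the try/except). Output: BCJ

Answer: BCJ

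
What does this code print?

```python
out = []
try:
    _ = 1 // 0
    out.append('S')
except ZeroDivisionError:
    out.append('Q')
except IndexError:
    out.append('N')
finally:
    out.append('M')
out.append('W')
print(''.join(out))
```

Execution trace: 'Q' (except ZeroDivisionError) → 'M' (finally) → 'W' (after the try/except). Output: QMW

Answer: QMW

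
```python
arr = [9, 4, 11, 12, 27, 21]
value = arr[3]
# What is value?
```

Trace:
`arr = [9, 4, 11, 12, 27, 21]` → arr = [9, 4, 11, 12, 27, 21]
`value = arr[3]` → value = 12
So value = 12

Answer: 12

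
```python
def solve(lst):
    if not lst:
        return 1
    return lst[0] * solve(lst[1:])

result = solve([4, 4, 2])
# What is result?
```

Product over [4, 4, 2] = 4 * 4 * 2 = 32

Answer: 32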